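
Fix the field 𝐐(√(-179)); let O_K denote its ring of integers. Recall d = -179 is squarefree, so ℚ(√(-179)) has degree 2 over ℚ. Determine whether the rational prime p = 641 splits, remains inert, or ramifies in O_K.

-179 mod 4 = 1, hence disc K = -179 and O_K = ℤ[(1+√-179)/2].
disc(K) = -179 is not divisible by 641; 641 is unramified.
Euler's criterion: (-179)^320 mod 641 = 640. Thus (-179|641) = -1.
d is a non-residue mod p, hence 641 remains inert in O_K.

p is inert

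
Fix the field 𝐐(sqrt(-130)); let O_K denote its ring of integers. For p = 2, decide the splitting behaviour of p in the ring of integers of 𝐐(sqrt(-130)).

ramified — (2) = 𝔭²

Since -130 ≢ 1 mod 4, the ring of integers is ℤ[√-130] with discriminant 4·(-130) = -520.
2 divides disc(K) = -520, so 2 ramifies.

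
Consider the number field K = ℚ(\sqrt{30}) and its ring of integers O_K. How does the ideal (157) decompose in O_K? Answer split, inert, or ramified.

30 mod 4 = 2, hence disc K = 4·30 = 120 and O_K = ℤ[√30].
Since gcd(157, 120) = 1 the prime 157 does not ramify.
Legendre symbol by Euler's criterion: (30/157) ≡ 30^78 ≡ 1 (mod 157), i.e. (30/157) = 1.
Legendre symbol 1 ⇒ 157 is split.

splits completely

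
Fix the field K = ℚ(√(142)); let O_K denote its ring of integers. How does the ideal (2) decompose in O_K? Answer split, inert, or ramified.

ramified — (2) = 𝔭²

Since 142 ≢ 1 mod 4, the ring of integers is ℤ[√142] with discriminant 4·142 = 568.
disc(K) = 568 = 2·284, so p = 2 is ramified.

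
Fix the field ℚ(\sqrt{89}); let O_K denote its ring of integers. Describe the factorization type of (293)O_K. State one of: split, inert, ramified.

d = 89 ≡ 1 (mod 4), so O_K = ℤ[(1+√89)/2] and disc(K) = d = 89.
disc(K) = 89 is not divisible by 293; 293 is unramified.
(89/293) = 89^146 mod 293 = 292, giving Legendre symbol -1.
(89/293) = -1, so 293 is inert.

p is inert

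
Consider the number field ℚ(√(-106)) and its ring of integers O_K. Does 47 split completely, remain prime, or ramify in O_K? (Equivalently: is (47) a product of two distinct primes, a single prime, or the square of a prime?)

inert

d = -106 ≡ 2 (mod 4), so O_K = ℤ[√-106] and disc(K) = 4d = -424.
47 ∤ -424, so 47 is unramified.
Legendre symbol by Euler's criterion: (-106/47) ≡ (-106)^23 ≡ 46 (mod 47), i.e. (-106/47) = -1.
d is a non-residue mod p, hence 47 remains inert in O_K.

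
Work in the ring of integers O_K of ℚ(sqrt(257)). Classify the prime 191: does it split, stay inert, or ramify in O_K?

257 mod 4 = 1, hence disc K = 257 and O_K = ℤ[(1+√257)/2].
191 ∤ 257, so 191 is unramified.
Euler's criterion: 257^95 mod 191 = 190. Thus (257|191) = -1.
(257/191) = -1, so 191 is inert.

inert — (191) stays prime in O_K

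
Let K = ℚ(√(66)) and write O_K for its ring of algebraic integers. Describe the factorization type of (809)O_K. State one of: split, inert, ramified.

d = 66 ≡ 2 (mod 4), so O_K = ℤ[√66] and disc(K) = 4d = 264.
Since gcd(809, 264) = 1 the prime 809 does not ramify.
Compute (66/809) via Euler: 66^((809-1)/2) mod 809 = 1, so (66/809) = 1.
d is a quadratic residue mod p, hence 809 splits in O_K.

split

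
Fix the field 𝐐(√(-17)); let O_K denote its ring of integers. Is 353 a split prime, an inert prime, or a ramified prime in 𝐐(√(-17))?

-17 mod 4 = 3, hence disc K = 4·(-17) = -68 and O_K = ℤ[√-17].
Since gcd(353, -68) = 1 the prime 353 does not ramify.
Compute (-17/353) via Euler: 336^((353-1)/2) mod 353 = 1, so (-17/353) = 1.
Legendre symbol 1 ⇒ 353 is split.

split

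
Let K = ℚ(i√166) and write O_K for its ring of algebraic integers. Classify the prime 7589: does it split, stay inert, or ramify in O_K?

-166 mod 4 = 2, hence disc K = 4·(-166) = -664 and O_K = ℤ[√-166].
Since gcd(7589, -664) = 1 the prime 7589 does not ramify.
Legendre symbol by Euler's criterion: (-166/7589) ≡ (-166)^3794 ≡ 7588 (mod 7589), i.e. (-166/7589) = -1.
(-166/7589) = -1, so 7589 is inert.

p is inert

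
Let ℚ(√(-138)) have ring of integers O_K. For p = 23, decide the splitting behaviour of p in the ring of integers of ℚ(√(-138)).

ramifies in O_K

d = -138 ≡ 2 (mod 4), so O_K = ℤ[√-138] and disc(K) = 4d = -552.
disc(K) = -552 = 23·(-24), so p = 23 is ramified.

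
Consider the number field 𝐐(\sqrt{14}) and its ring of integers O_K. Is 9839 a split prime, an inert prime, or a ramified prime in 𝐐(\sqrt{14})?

d = 14 ≡ 2 (mod 4), so O_K = ℤ[√14] and disc(K) = 4d = 56.
9839 ∤ 56, so 9839 is unramified.
Compute (14/9839) via Euler: 14^((9839-1)/2) mod 9839 = 9838, so (14/9839) = -1.
Legendre symbol -1 ⇒ 9839 is inert.

9839 remains inert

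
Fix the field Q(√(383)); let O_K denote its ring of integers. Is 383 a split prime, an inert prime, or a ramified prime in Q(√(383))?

p ramifies

383 mod 4 = 3, hence disc K = 4·383 = 1532 and O_K = ℤ[√383].
disc(K) = 1532 = 383·4, so p = 383 is ramified.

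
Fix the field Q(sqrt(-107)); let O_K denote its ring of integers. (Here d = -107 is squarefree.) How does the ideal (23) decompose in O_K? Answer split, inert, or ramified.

splits completely

-107 mod 4 = 1, hence disc K = -107 and O_K = ℤ[(1+√-107)/2].
disc(K) = -107 is not divisible by 23; 23 is unramified.
Legendre symbol by Euler's criterion: (-107/23) ≡ (-107)^11 ≡ 1 (mod 23), i.e. (-107/23) = 1.
(-107/23) = 1, so 23 splits.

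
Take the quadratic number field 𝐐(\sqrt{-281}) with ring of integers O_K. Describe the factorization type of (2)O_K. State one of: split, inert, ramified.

p ramifies

Since -281 ≢ 1 mod 4, the ring of integers is ℤ[√-281] with discriminant 4·(-281) = -1124.
2 divides disc(K) = -1124, so 2 ramifies.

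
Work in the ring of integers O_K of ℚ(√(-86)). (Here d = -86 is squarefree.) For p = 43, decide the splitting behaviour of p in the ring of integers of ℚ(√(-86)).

Since -86 ≢ 1 mod 4, the ring of integers is ℤ[√-86] with discriminant 4·(-86) = -344.
43 divides disc(K) = -344, so 43 ramifies.

ramified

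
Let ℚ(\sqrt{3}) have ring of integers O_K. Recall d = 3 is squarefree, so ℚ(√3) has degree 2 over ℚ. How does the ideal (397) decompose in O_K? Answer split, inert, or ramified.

Since 3 ≢ 1 mod 4, the ring of integers is ℤ[√3] with discriminant 4·3 = 12.
Since gcd(397, 12) = 1 the prime 397 does not ramify.
Legendre symbol by Euler's criterion: (3/397) ≡ 3^198 ≡ 1 (mod 397), i.e. (3/397) = 1.
(3/397) = 1, so 397 splits.

split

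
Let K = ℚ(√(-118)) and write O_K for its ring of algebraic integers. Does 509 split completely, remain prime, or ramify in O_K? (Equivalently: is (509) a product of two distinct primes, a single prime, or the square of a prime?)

509 splits in O_K

d = -118 ≡ 2 (mod 4), so O_K = ℤ[√-118] and disc(K) = 4d = -472.
disc(K) = -472 is not divisible by 509; 509 is unramified.
Compute (-118/509) via Euler: 391^((509-1)/2) mod 509 = 1, so (-118/509) = 1.
(-118/509) = 1, so 509 splits.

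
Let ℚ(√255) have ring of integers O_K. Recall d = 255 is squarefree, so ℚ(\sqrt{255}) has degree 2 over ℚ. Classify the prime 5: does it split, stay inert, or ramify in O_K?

255 mod 4 = 3, hence disc K = 4·255 = 1020 and O_K = ℤ[√255].
Ramification test: 5 | 1020. The prime 5 ramifies in K.

ramified — (5) = 𝔭²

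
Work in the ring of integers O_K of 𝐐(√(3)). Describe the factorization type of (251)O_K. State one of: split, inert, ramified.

split

Since 3 ≢ 1 mod 4, the ring of integers is ℤ[√3] with discriminant 4·3 = 12.
Since gcd(251, 12) = 1 the prime 251 does not ramify.
Euler's criterion: 3^125 mod 251 = 1. Thus (3|251) = 1.
Legendre symbol 1 ⇒ 251 is split.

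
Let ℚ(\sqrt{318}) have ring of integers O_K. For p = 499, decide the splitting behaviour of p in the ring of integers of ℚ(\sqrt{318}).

remains prime (inert)

Since 318 ≢ 1 mod 4, the ring of integers is ℤ[√318] with discriminant 4·318 = 1272.
Since gcd(499, 1272) = 1 the prime 499 does not ramify.
Euler's criterion: 318^249 mod 499 = 498. Thus (318|499) = -1.
d is a non-residue mod p, hence 499 remains inert in O_K.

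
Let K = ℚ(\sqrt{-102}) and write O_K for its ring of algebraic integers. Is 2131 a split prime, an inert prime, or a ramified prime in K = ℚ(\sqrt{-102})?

p splits

-102 mod 4 = 2, hence disc K = 4·(-102) = -408 and O_K = ℤ[√-102].
disc(K) = -408 is not divisible by 2131; 2131 is unramified.
Euler's criterion: (-102)^1065 mod 2131 = 1. Thus (-102|2131) = 1.
Legendre symbol 1 ⇒ 2131 is split.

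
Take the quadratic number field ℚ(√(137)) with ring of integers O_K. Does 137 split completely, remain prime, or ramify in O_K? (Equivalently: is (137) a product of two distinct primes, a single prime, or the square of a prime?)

137 is ramified

Since 137 ≡ 1 mod 4, the ring of integers is ℤ[(1+√137)/2] with discriminant 137.
Ramification test: 137 | 137. The prime 137 ramifies in K.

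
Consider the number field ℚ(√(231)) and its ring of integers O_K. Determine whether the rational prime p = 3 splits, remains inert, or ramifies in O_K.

ramifies in O_K

Since 231 ≢ 1 mod 4, the ring of integers is ℤ[√231] with discriminant 4·231 = 924.
disc(K) = 924 = 3·308, so p = 3 is ramified.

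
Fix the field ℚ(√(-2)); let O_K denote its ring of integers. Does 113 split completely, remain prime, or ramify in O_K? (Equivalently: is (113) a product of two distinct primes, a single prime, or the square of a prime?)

-2 mod 4 = 2, hence disc K = 4·(-2) = -8 and O_K = ℤ[√-2].
Since gcd(113, -8) = 1 the prime 113 does not ramify.
Legendre symbol by Euler's criterion: (-2/113) ≡ (-2)^56 ≡ 1 (mod 113), i.e. (-2/113) = 1.
d is a quadratic residue mod p, hence 113 splits in O_K.

split — (113) = 𝔭₁𝔭₂ with 𝔭₁ ≠ 𝔭₂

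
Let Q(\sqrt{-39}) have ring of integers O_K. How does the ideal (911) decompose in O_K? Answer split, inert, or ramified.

remains prime (inert)

Since -39 ≡ 1 mod 4, the ring of integers is ℤ[(1+√-39)/2] with discriminant -39.
911 ∤ -39, so 911 is unramified.
Euler's criterion: (-39)^455 mod 911 = 910. Thus (-39|911) = -1.
d is a non-residue mod p, hence 911 remains inert in O_K.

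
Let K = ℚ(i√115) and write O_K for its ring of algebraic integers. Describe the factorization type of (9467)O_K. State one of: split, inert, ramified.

-115 mod 4 = 1, hence disc K = -115 and O_K = ℤ[(1+√-115)/2].
Since gcd(9467, -115) = 1 the prime 9467 does not ramify.
(-115/9467) = 9352^4733 mod 9467 = 1, giving Legendre symbol 1.
d is a quadratic residue mod p, hence 9467 splits in O_K.

9467 splits in O_K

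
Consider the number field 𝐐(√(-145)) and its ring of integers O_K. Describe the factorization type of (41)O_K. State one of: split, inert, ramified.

d = -145 ≡ 3 (mod 4), so O_K = ℤ[√-145] and disc(K) = 4d = -580.
Since gcd(41, -580) = 1 the prime 41 does not ramify.
Compute (-145/41) via Euler: 19^((41-1)/2) mod 41 = 40, so (-145/41) = -1.
d is a non-residue mod p, hence 41 remains inert in O_K.

inert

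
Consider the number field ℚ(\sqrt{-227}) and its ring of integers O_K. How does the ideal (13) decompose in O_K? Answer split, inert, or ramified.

inert — (13) stays prime in O_K

d = -227 ≡ 1 (mod 4), so O_K = ℤ[(1+√-227)/2] and disc(K) = d = -227.
Since gcd(13, -227) = 1 the prime 13 does not ramify.
Legendre symbol by Euler's criterion: (-227/13) ≡ (-227)^6 ≡ 12 (mod 13), i.e. (-227/13) = -1.
Legendre symbol -1 ⇒ 13 is inert.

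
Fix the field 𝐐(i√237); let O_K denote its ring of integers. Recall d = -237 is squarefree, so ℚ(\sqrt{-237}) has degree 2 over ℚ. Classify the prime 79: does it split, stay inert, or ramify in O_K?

ramified

-237 mod 4 = 3, hence disc K = 4·(-237) = -948 and O_K = ℤ[√-237].
79 divides disc(K) = -948, so 79 ramifies.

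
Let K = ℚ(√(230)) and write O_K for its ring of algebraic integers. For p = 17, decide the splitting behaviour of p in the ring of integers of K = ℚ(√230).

17 splits in O_K

230 mod 4 = 2, hence disc K = 4·230 = 920 and O_K = ℤ[√230].
17 ∤ 920, so 17 is unramified.
Euler's criterion: 230^8 mod 17 = 1. Thus (230|17) = 1.
d is a quadratic residue mod p, hence 17 splits in O_K.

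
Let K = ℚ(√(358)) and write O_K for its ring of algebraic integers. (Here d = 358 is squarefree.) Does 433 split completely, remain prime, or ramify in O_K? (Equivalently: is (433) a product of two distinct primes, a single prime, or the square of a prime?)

splits completely

Since 358 ≢ 1 mod 4, the ring of integers is ℤ[√358] with discriminant 4·358 = 1432.
433 ∤ 1432, so 433 is unramified.
Euler's criterion: 358^216 mod 433 = 1. Thus (358|433) = 1.
d is a quadratic residue mod p, hence 433 splits in O_K.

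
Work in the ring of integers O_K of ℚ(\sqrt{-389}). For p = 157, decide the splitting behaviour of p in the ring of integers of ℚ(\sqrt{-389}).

-389 mod 4 = 3, hence disc K = 4·(-389) = -1556 and O_K = ℤ[√-389].
disc(K) = -1556 is not divisible by 157; 157 is unramified.
Legendre symbol by Euler's criterion: (-389/157) ≡ (-389)^78 ≡ 1 (mod 157), i.e. (-389/157) = 1.
d is a quadratic residue mod p, hence 157 splits in O_K.

split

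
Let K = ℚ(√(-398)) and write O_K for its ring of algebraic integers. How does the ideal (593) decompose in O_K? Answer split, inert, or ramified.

Since -398 ≢ 1 mod 4, the ring of integers is ℤ[√-398] with discriminant 4·(-398) = -1592.
593 ∤ -1592, so 593 is unramified.
Legendre symbol by Euler's criterion: (-398/593) ≡ (-398)^296 ≡ 592 (mod 593), i.e. (-398/593) = -1.
(-398/593) = -1, so 593 is inert.

remains prime (inert)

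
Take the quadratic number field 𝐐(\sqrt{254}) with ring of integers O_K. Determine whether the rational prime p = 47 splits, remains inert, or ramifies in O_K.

inert — (47) stays prime in O_K

254 mod 4 = 2, hence disc K = 4·254 = 1016 and O_K = ℤ[√254].
Since gcd(47, 1016) = 1 the prime 47 does not ramify.
(254/47) = 19^23 mod 47 = 46, giving Legendre symbol -1.
d is a non-residue mod p, hence 47 remains inert in O_K.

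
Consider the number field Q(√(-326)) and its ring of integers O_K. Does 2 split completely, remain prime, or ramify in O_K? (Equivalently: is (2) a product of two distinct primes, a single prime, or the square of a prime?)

2 is ramified

-326 mod 4 = 2, hence disc K = 4·(-326) = -1304 and O_K = ℤ[√-326].
Ramification test: 2 | -1304. The prime 2 ramifies in K.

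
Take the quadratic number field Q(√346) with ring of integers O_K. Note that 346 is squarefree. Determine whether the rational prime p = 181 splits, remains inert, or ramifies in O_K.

Since 346 ≢ 1 mod 4, the ring of integers is ℤ[√346] with discriminant 4·346 = 1384.
disc(K) = 1384 is not divisible by 181; 181 is unramified.
Euler's criterion: 346^90 mod 181 = 1. Thus (346|181) = 1.
d is a quadratic residue mod p, hence 181 splits in O_K.

split — (181) = 𝔭₁𝔭₂ with 𝔭₁ ≠ 𝔭₂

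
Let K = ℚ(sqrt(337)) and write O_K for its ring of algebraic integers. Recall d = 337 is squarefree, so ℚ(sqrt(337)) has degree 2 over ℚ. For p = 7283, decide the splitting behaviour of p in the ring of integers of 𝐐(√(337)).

splits completely

337 mod 4 = 1, hence disc K = 337 and O_K = ℤ[(1+√337)/2].
Since gcd(7283, 337) = 1 the prime 7283 does not ramify.
Compute (337/7283) via Euler: 337^((7283-1)/2) mod 7283 = 1, so (337/7283) = 1.
(337/7283) = 1, so 7283 splits.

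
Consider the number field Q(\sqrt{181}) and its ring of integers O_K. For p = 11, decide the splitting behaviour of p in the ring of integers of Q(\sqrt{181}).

181 mod 4 = 1, hence disc K = 181 and O_K = ℤ[(1+√181)/2].
disc(K) = 181 is not divisible by 11; 11 is unramified.
(181/11) = 5^5 mod 11 = 1, giving Legendre symbol 1.
(181/11) = 1, so 11 splits.

p splits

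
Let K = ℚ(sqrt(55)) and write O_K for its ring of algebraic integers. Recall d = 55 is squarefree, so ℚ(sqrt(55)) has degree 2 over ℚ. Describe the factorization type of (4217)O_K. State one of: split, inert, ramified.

inert — (4217) stays prime in O_K

d = 55 ≡ 3 (mod 4), so O_K = ℤ[√55] and disc(K) = 4d = 220.
4217 ∤ 220, so 4217 is unramified.
Euler's criterion: 55^2108 mod 4217 = 4216. Thus (55|4217) = -1.
(55/4217) = -1, so 4217 is inert.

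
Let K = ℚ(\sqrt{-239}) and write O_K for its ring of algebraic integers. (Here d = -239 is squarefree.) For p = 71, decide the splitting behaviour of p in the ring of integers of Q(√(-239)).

71 splits in O_K

d = -239 ≡ 1 (mod 4), so O_K = ℤ[(1+√-239)/2] and disc(K) = d = -239.
Since gcd(71, -239) = 1 the prime 71 does not ramify.
(-239/71) = 45^35 mod 71 = 1, giving Legendre symbol 1.
d is a quadratic residue mod p, hence 71 splits in O_K.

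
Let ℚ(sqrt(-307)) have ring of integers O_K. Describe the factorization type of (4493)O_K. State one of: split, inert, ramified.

Since -307 ≡ 1 mod 4, the ring of integers is ℤ[(1+√-307)/2] with discriminant -307.
disc(K) = -307 is not divisible by 4493; 4493 is unramified.
(-307/4493) = 4186^2246 mod 4493 = 4492, giving Legendre symbol -1.
(-307/4493) = -1, so 4493 is inert.

remains prime (inert)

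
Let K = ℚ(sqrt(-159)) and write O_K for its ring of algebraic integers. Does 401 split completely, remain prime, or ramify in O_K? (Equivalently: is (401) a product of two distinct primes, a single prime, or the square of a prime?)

d = -159 ≡ 1 (mod 4), so O_K = ℤ[(1+√-159)/2] and disc(K) = d = -159.
401 ∤ -159, so 401 is unramified.
Euler's criterion: (-159)^200 mod 401 = 1. Thus (-159|401) = 1.
(-159/401) = 1, so 401 splits.

split — (401) = 𝔭₁𝔭₂ with 𝔭₁ ≠ 𝔭₂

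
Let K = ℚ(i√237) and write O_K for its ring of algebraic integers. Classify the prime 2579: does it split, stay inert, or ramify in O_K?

splits completely

-237 mod 4 = 3, hence disc K = 4·(-237) = -948 and O_K = ℤ[√-237].
disc(K) = -948 is not divisible by 2579; 2579 is unramified.
Legendre symbol by Euler's criterion: (-237/2579) ≡ (-237)^1289 ≡ 1 (mod 2579), i.e. (-237/2579) = 1.
d is a quadratic residue mod p, hence 2579 splits in O_K.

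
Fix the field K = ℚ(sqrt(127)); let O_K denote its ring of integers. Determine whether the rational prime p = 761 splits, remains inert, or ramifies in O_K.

remains prime (inert)

127 mod 4 = 3, hence disc K = 4·127 = 508 and O_K = ℤ[√127].
761 ∤ 508, so 761 is unramified.
Compute (127/761) via Euler: 127^((761-1)/2) mod 761 = 760, so (127/761) = -1.
d is a non-residue mod p, hence 761 remains inert in O_K.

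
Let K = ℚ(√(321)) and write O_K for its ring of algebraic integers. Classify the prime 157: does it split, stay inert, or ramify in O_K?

remains prime (inert)

d = 321 ≡ 1 (mod 4), so O_K = ℤ[(1+√321)/2] and disc(K) = d = 321.
Since gcd(157, 321) = 1 the prime 157 does not ramify.
Legendre symbol by Euler's criterion: (321/157) ≡ 321^78 ≡ 156 (mod 157), i.e. (321/157) = -1.
Legendre symbol -1 ⇒ 157 is inert.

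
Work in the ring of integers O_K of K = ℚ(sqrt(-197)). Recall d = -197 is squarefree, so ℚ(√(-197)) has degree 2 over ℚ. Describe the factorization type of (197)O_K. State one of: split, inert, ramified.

-197 mod 4 = 3, hence disc K = 4·(-197) = -788 and O_K = ℤ[√-197].
disc(K) = -788 = 197·(-4), so p = 197 is ramified.

p ramifies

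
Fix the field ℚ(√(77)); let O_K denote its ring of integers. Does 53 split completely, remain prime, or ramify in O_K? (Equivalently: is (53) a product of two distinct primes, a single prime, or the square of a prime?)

Since 77 ≡ 1 mod 4, the ring of integers is ℤ[(1+√77)/2] with discriminant 77.
disc(K) = 77 is not divisible by 53; 53 is unramified.
Compute (77/53) via Euler: 24^((53-1)/2) mod 53 = 1, so (77/53) = 1.
Legendre symbol 1 ⇒ 53 is split.

53 splits in O_K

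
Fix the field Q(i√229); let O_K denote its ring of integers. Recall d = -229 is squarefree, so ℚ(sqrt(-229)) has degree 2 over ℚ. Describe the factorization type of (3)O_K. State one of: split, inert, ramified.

-229 mod 4 = 3, hence disc K = 4·(-229) = -916 and O_K = ℤ[√-229].
disc(K) = -916 is not divisible by 3; 3 is unramified.
Legendre symbol by Euler's criterion: (-229/3) ≡ (-229)^1 ≡ 2 (mod 3), i.e. (-229/3) = -1.
Legendre symbol -1 ⇒ 3 is inert.

p is inert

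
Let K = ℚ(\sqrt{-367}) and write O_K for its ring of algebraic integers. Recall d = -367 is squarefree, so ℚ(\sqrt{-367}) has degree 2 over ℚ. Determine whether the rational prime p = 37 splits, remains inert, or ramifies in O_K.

split

d = -367 ≡ 1 (mod 4), so O_K = ℤ[(1+√-367)/2] and disc(K) = d = -367.
37 ∤ -367, so 37 is unramified.
Compute (-367/37) via Euler: 3^((37-1)/2) mod 37 = 1, so (-367/37) = 1.
d is a quadratic residue mod p, hence 37 splits in O_K.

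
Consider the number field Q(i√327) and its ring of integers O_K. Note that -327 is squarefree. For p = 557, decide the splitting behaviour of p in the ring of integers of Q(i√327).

d = -327 ≡ 1 (mod 4), so O_K = ℤ[(1+√-327)/2] and disc(K) = d = -327.
557 ∤ -327, so 557 is unramified.
Legendre symbol by Euler's criterion: (-327/557) ≡ (-327)^278 ≡ 556 (mod 557), i.e. (-327/557) = -1.
(-327/557) = -1, so 557 is inert.

remains prime (inert)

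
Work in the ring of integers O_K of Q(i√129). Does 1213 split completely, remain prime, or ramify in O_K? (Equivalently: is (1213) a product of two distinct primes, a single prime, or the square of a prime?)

splits completely

-129 mod 4 = 3, hence disc K = 4·(-129) = -516 and O_K = ℤ[√-129].
Since gcd(1213, -516) = 1 the prime 1213 does not ramify.
Compute (-129/1213) via Euler: 1084^((1213-1)/2) mod 1213 = 1, so (-129/1213) = 1.
Legendre symbol 1 ⇒ 1213 is split.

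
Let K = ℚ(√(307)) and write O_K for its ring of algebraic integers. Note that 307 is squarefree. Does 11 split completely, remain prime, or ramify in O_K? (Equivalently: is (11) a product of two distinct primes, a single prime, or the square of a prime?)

d = 307 ≡ 3 (mod 4), so O_K = ℤ[√307] and disc(K) = 4d = 1228.
disc(K) = 1228 is not divisible by 11; 11 is unramified.
(307/11) = 10^5 mod 11 = 10, giving Legendre symbol -1.
Legendre symbol -1 ⇒ 11 is inert.

inert — (11) stays prime in O_K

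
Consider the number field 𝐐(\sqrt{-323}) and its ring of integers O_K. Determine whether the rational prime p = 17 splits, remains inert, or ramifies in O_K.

Since -323 ≡ 1 mod 4, the ring of integers is ℤ[(1+√-323)/2] with discriminant -323.
Ramification test: 17 | -323. The prime 17 ramifies in K.

ramified — (17) = 𝔭²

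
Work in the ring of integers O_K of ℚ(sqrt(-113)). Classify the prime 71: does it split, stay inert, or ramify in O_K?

d = -113 ≡ 3 (mod 4), so O_K = ℤ[√-113] and disc(K) = 4d = -452.
Since gcd(71, -452) = 1 the prime 71 does not ramify.
Legendre symbol by Euler's criterion: (-113/71) ≡ (-113)^35 ≡ 1 (mod 71), i.e. (-113/71) = 1.
d is a quadratic residue mod p, hence 71 splits in O_K.

p splits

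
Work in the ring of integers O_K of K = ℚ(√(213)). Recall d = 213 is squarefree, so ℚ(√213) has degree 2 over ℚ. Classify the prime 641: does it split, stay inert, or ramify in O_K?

inert — (641) stays prime in O_K

Since 213 ≡ 1 mod 4, the ring of integers is ℤ[(1+√213)/2] with discriminant 213.
Since gcd(641, 213) = 1 the prime 641 does not ramify.
Legendre symbol by Euler's criterion: (213/641) ≡ 213^320 ≡ 640 (mod 641), i.e. (213/641) = -1.
Legendre symbol -1 ⇒ 641 is inert.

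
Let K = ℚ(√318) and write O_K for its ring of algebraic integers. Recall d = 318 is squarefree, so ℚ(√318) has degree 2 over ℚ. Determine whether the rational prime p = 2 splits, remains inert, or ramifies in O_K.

Since 318 ≢ 1 mod 4, the ring of integers is ℤ[√318] with discriminant 4·318 = 1272.
Ramification test: 2 | 1272. The prime 2 ramifies in K.

ramifies in O_K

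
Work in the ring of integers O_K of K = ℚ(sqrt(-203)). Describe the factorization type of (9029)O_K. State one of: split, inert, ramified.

p splits

Since -203 ≡ 1 mod 4, the ring of integers is ℤ[(1+√-203)/2] with discriminant -203.
9029 ∤ -203, so 9029 is unramified.
Legendre symbol by Euler's criterion: (-203/9029) ≡ (-203)^4514 ≡ 1 (mod 9029), i.e. (-203/9029) = 1.
d is a quadratic residue mod p, hence 9029 splits in O_K.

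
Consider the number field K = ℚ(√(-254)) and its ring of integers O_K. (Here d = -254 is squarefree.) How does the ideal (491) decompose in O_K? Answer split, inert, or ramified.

p splits

-254 mod 4 = 2, hence disc K = 4·(-254) = -1016 and O_K = ℤ[√-254].
491 ∤ -1016, so 491 is unramified.
Compute (-254/491) via Euler: 237^((491-1)/2) mod 491 = 1, so (-254/491) = 1.
Legendre symbol 1 ⇒ 491 is split.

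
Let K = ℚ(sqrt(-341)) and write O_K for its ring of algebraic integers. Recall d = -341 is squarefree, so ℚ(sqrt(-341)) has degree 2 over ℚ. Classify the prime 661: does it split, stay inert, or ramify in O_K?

d = -341 ≡ 3 (mod 4), so O_K = ℤ[√-341] and disc(K) = 4d = -1364.
Since gcd(661, -1364) = 1 the prime 661 does not ramify.
Euler's criterion: (-341)^330 mod 661 = 1. Thus (-341|661) = 1.
d is a quadratic residue mod p, hence 661 splits in O_K.

661 splits in O_K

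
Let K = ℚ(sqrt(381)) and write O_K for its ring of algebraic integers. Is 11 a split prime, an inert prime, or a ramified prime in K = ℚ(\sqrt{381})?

381 mod 4 = 1, hence disc K = 381 and O_K = ℤ[(1+√381)/2].
disc(K) = 381 is not divisible by 11; 11 is unramified.
Euler's criterion: 381^5 mod 11 = 10. Thus (381|11) = -1.
Legendre symbol -1 ⇒ 11 is inert.

11 remains inert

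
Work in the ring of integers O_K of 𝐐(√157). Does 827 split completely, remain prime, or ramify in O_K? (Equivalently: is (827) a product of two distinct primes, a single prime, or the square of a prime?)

split — (827) = 𝔭₁𝔭₂ with 𝔭₁ ≠ 𝔭₂

d = 157 ≡ 1 (mod 4), so O_K = ℤ[(1+√157)/2] and disc(K) = d = 157.
disc(K) = 157 is not divisible by 827; 827 is unramified.
(157/827) = 157^413 mod 827 = 1, giving Legendre symbol 1.
d is a quadratic residue mod p, hence 827 splits in O_K.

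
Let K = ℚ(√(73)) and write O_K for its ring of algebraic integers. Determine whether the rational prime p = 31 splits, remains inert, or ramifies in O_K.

inert

Since 73 ≡ 1 mod 4, the ring of integers is ℤ[(1+√73)/2] with discriminant 73.
31 ∤ 73, so 31 is unramified.
Compute (73/31) via Euler: 11^((31-1)/2) mod 31 = 30, so (73/31) = -1.
(73/31) = -1, so 31 is inert.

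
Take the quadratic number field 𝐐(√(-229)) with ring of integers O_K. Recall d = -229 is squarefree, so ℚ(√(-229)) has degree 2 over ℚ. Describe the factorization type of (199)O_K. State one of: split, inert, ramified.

199 splits in O_K

Since -229 ≢ 1 mod 4, the ring of integers is ℤ[√-229] with discriminant 4·(-229) = -916.
Since gcd(199, -916) = 1 the prime 199 does not ramify.
Euler's criterion: (-229)^99 mod 199 = 1. Thus (-229|199) = 1.
Legendre symbol 1 ⇒ 199 is split.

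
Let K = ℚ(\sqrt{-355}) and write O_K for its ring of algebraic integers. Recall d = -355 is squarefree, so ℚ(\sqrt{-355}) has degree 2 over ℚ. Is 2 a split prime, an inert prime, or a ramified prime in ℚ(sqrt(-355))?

remains prime (inert)

d = -355 ≡ 1 (mod 4), so O_K = ℤ[(1+√-355)/2] and disc(K) = d = -355.
disc(K) = -355 is not divisible by 2; 2 is unramified.
For p = 2 with d ≡ 1 (mod 4): d mod 8 = 5, so 2 is inert.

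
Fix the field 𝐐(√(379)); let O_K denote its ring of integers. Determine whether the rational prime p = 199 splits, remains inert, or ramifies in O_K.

199 splits in O_K

379 mod 4 = 3, hence disc K = 4·379 = 1516 and O_K = ℤ[√379].
199 ∤ 1516, so 199 is unramified.
(379/199) = 180^99 mod 199 = 1, giving Legendre symbol 1.
Legendre symbol 1 ⇒ 199 is split.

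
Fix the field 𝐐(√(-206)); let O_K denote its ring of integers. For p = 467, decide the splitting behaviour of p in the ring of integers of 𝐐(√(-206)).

d = -206 ≡ 2 (mod 4), so O_K = ℤ[√-206] and disc(K) = 4d = -824.
Since gcd(467, -824) = 1 the prime 467 does not ramify.
(-206/467) = 261^233 mod 467 = 466, giving Legendre symbol -1.
d is a non-residue mod p, hence 467 remains inert in O_K.

remains prime (inert)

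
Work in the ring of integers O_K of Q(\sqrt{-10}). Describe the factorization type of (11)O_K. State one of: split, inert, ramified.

d = -10 ≡ 2 (mod 4), so O_K = ℤ[√-10] and disc(K) = 4d = -40.
Since gcd(11, -40) = 1 the prime 11 does not ramify.
Compute (-10/11) via Euler: 1^((11-1)/2) mod 11 = 1, so (-10/11) = 1.
d is a quadratic residue mod p, hence 11 splits in O_K.

splits completely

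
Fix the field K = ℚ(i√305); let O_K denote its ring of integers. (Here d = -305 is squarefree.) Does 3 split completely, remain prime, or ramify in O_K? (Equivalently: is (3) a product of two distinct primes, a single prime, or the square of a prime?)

-305 mod 4 = 3, hence disc K = 4·(-305) = -1220 and O_K = ℤ[√-305].
Since gcd(3, -1220) = 1 the prime 3 does not ramify.
(-305/3) = 1^1 mod 3 = 1, giving Legendre symbol 1.
Legendre symbol 1 ⇒ 3 is split.

splits completely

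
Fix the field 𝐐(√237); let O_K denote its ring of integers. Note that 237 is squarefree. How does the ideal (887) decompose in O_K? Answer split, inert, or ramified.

Since 237 ≡ 1 mod 4, the ring of integers is ℤ[(1+√237)/2] with discriminant 237.
Since gcd(887, 237) = 1 the prime 887 does not ramify.
Compute (237/887) via Euler: 237^((887-1)/2) mod 887 = 886, so (237/887) = -1.
d is a non-residue mod p, hence 887 remains inert in O_K.

887 remains inert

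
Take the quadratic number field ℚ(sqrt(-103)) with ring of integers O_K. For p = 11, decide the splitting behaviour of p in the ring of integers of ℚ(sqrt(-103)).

d = -103 ≡ 1 (mod 4), so O_K = ℤ[(1+√-103)/2] and disc(K) = d = -103.
disc(K) = -103 is not divisible by 11; 11 is unramified.
Euler's criterion: (-103)^5 mod 11 = 10. Thus (-103|11) = -1.
Legendre symbol -1 ⇒ 11 is inert.

inert — (11) stays prime in O_K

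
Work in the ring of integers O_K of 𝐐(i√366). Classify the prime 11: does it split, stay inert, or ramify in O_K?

remains prime (inert)

-366 mod 4 = 2, hence disc K = 4·(-366) = -1464 and O_K = ℤ[√-366].
11 ∤ -1464, so 11 is unramified.
(-366/11) = 8^5 mod 11 = 10, giving Legendre symbol -1.
d is a non-residue mod p, hence 11 remains inert in O_K.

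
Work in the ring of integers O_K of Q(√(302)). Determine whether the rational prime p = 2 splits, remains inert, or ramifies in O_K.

p ramifies

d = 302 ≡ 2 (mod 4), so O_K = ℤ[√302] and disc(K) = 4d = 1208.
disc(K) = 1208 = 2·604, so p = 2 is ramified.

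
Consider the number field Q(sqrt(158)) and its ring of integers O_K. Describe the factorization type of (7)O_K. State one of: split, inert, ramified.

d = 158 ≡ 2 (mod 4), so O_K = ℤ[√158] and disc(K) = 4d = 632.
Since gcd(7, 632) = 1 the prime 7 does not ramify.
Compute (158/7) via Euler: 4^((7-1)/2) mod 7 = 1, so (158/7) = 1.
d is a quadratic residue mod p, hence 7 splits in O_K.

split — (7) = 𝔭₁𝔭₂ with 𝔭₁ ≠ 𝔭₂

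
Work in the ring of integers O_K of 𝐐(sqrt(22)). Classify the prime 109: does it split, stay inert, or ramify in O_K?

22 mod 4 = 2, hence disc K = 4·22 = 88 and O_K = ℤ[√22].
Since gcd(109, 88) = 1 the prime 109 does not ramify.
Legendre symbol by Euler's criterion: (22/109) ≡ 22^54 ≡ 1 (mod 109), i.e. (22/109) = 1.
d is a quadratic residue mod p, hence 109 splits in O_K.

split — (109) = 𝔭₁𝔭₂ with 𝔭₁ ≠ 𝔭₂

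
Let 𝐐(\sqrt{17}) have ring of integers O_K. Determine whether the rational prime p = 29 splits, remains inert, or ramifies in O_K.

inert

d = 17 ≡ 1 (mod 4), so O_K = ℤ[(1+√17)/2] and disc(K) = d = 17.
29 ∤ 17, so 29 is unramified.
Compute (17/29) via Euler: 17^((29-1)/2) mod 29 = 28, so (17/29) = -1.
Legendre symbol -1 ⇒ 29 is inert.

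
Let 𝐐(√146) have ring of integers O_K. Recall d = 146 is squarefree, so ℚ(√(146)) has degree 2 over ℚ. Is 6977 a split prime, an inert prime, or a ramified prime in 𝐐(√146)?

remains prime (inert)

d = 146 ≡ 2 (mod 4), so O_K = ℤ[√146] and disc(K) = 4d = 584.
Since gcd(6977, 584) = 1 the prime 6977 does not ramify.
Legendre symbol by Euler's criterion: (146/6977) ≡ 146^3488 ≡ 6976 (mod 6977), i.e. (146/6977) = -1.
Legendre symbol -1 ⇒ 6977 is inert.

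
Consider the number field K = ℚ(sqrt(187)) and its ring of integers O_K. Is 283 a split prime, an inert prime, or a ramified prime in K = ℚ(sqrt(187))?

Since 187 ≢ 1 mod 4, the ring of integers is ℤ[√187] with discriminant 4·187 = 748.
Since gcd(283, 748) = 1 the prime 283 does not ramify.
Euler's criterion: 187^141 mod 283 = 282. Thus (187|283) = -1.
d is a non-residue mod p, hence 283 remains inert in O_K.

inert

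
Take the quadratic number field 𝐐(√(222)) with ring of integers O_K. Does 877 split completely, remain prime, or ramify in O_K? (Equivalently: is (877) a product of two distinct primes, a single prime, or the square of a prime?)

222 mod 4 = 2, hence disc K = 4·222 = 888 and O_K = ℤ[√222].
disc(K) = 888 is not divisible by 877; 877 is unramified.
(222/877) = 222^438 mod 877 = 876, giving Legendre symbol -1.
Legendre symbol -1 ⇒ 877 is inert.

877 remains inert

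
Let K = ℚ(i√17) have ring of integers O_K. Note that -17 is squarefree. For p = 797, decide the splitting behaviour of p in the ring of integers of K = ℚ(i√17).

Since -17 ≢ 1 mod 4, the ring of integers is ℤ[√-17] with discriminant 4·(-17) = -68.
Since gcd(797, -68) = 1 the prime 797 does not ramify.
Legendre symbol by Euler's criterion: (-17/797) ≡ (-17)^398 ≡ 1 (mod 797), i.e. (-17/797) = 1.
d is a quadratic residue mod p, hence 797 splits in O_K.

splits completely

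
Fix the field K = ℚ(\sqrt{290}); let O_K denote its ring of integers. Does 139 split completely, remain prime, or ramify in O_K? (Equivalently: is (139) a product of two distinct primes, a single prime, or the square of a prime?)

290 mod 4 = 2, hence disc K = 4·290 = 1160 and O_K = ℤ[√290].
disc(K) = 1160 is not divisible by 139; 139 is unramified.
Compute (290/139) via Euler: 12^((139-1)/2) mod 139 = 138, so (290/139) = -1.
Legendre symbol -1 ⇒ 139 is inert.

inert — (139) stays prime in O_K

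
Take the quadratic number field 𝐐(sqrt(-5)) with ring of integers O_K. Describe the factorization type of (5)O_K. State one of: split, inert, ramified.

ramified — (5) = 𝔭²

d = -5 ≡ 3 (mod 4), so O_K = ℤ[√-5] and disc(K) = 4d = -20.
disc(K) = -20 = 5·(-4), so p = 5 is ramified.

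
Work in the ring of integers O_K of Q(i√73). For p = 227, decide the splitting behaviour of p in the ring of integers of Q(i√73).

d = -73 ≡ 3 (mod 4), so O_K = ℤ[√-73] and disc(K) = 4d = -292.
Since gcd(227, -292) = 1 the prime 227 does not ramify.
Legendre symbol by Euler's criterion: (-73/227) ≡ (-73)^113 ≡ 226 (mod 227), i.e. (-73/227) = -1.
(-73/227) = -1, so 227 is inert.

inert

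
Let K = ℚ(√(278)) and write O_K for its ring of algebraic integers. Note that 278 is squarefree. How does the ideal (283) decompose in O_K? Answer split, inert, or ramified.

split — (283) = 𝔭₁𝔭₂ with 𝔭₁ ≠ 𝔭₂

278 mod 4 = 2, hence disc K = 4·278 = 1112 and O_K = ℤ[√278].
283 ∤ 1112, so 283 is unramified.
Euler's criterion: 278^141 mod 283 = 1. Thus (278|283) = 1.
(278/283) = 1, so 283 splits.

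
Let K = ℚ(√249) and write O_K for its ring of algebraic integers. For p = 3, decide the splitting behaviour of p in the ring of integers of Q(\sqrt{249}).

Since 249 ≡ 1 mod 4, the ring of integers is ℤ[(1+√249)/2] with discriminant 249.
3 divides disc(K) = 249, so 3 ramifies.

p ramifies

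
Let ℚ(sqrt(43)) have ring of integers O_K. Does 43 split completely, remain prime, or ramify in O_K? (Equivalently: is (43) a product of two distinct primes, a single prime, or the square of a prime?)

p ramifies

Since 43 ≢ 1 mod 4, the ring of integers is ℤ[√43] with discriminant 4·43 = 172.
disc(K) = 172 = 43·4, so p = 43 is ramified.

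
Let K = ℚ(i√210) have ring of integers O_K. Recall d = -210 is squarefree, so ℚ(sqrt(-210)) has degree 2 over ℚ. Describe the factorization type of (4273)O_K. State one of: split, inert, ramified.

4273 splits in O_K

Since -210 ≢ 1 mod 4, the ring of integers is ℤ[√-210] with discriminant 4·(-210) = -840.
Since gcd(4273, -840) = 1 the prime 4273 does not ramify.
(-210/4273) = 4063^2136 mod 4273 = 1, giving Legendre symbol 1.
(-210/4273) = 1, so 4273 splits.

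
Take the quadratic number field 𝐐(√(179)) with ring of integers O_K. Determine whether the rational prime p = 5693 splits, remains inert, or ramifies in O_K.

splits completely

Since 179 ≢ 1 mod 4, the ring of integers is ℤ[√179] with discriminant 4·179 = 716.
Since gcd(5693, 716) = 1 the prime 5693 does not ramify.
Legendre symbol by Euler's criterion: (179/5693) ≡ 179^2846 ≡ 1 (mod 5693), i.e. (179/5693) = 1.
Legendre symbol 1 ⇒ 5693 is split.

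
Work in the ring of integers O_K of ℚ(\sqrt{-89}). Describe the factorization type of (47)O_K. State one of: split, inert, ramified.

inert — (47) stays prime in O_K

-89 mod 4 = 3, hence disc K = 4·(-89) = -356 and O_K = ℤ[√-89].
47 ∤ -356, so 47 is unramified.
Euler's criterion: (-89)^23 mod 47 = 46. Thus (-89|47) = -1.
d is a non-residue mod p, hence 47 remains inert in O_K.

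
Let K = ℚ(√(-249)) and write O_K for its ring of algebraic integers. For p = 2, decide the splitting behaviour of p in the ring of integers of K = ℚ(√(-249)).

-249 mod 4 = 3, hence disc K = 4·(-249) = -996 and O_K = ℤ[√-249].
disc(K) = -996 = 2·(-498), so p = 2 is ramified.

ramified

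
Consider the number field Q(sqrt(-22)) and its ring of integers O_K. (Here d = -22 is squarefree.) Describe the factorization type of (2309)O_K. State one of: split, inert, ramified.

2309 splits in O_K

d = -22 ≡ 2 (mod 4), so O_K = ℤ[√-22] and disc(K) = 4d = -88.
Since gcd(2309, -88) = 1 the prime 2309 does not ramify.
Euler's criterion: (-22)^1154 mod 2309 = 1. Thus (-22|2309) = 1.
d is a quadratic residue mod p, hence 2309 splits in O_K.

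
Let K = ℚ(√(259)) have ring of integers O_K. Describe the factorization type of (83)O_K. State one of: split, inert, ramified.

split — (83) = 𝔭₁𝔭₂ with 𝔭₁ ≠ 𝔭₂

259 mod 4 = 3, hence disc K = 4·259 = 1036 and O_K = ℤ[√259].
disc(K) = 1036 is not divisible by 83; 83 is unramified.
Compute (259/83) via Euler: 10^((83-1)/2) mod 83 = 1, so (259/83) = 1.
d is a quadratic residue mod p, hence 83 splits in O_K.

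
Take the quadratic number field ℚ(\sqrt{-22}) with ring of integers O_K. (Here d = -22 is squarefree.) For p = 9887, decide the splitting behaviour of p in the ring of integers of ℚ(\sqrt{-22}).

Since -22 ≢ 1 mod 4, the ring of integers is ℤ[√-22] with discriminant 4·(-22) = -88.
Since gcd(9887, -88) = 1 the prime 9887 does not ramify.
Compute (-22/9887) via Euler: 9865^((9887-1)/2) mod 9887 = 1, so (-22/9887) = 1.
d is a quadratic residue mod p, hence 9887 splits in O_K.

p splits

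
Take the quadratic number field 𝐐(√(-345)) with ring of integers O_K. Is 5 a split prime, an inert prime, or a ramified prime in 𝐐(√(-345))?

d = -345 ≡ 3 (mod 4), so O_K = ℤ[√-345] and disc(K) = 4d = -1380.
Ramification test: 5 | -1380. The prime 5 ramifies in K.

5 is ramified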